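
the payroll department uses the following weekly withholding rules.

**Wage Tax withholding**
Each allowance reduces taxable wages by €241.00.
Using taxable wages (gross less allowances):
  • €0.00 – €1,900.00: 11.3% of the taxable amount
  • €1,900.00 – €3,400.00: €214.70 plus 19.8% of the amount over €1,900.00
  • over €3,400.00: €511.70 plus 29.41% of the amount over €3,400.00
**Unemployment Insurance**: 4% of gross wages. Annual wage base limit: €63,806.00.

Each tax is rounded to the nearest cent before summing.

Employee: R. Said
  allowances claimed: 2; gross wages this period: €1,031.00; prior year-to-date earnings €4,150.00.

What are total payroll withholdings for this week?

€103.28

Wage Tax: taxable = €1,031.00 − 2×€241.00 = €549.00
  11.3% × €549.00 = €62.04
Unemployment Insurance: 4% × €1,031.00 = €41.24
Total: €62.04 + €41.24 = €103.28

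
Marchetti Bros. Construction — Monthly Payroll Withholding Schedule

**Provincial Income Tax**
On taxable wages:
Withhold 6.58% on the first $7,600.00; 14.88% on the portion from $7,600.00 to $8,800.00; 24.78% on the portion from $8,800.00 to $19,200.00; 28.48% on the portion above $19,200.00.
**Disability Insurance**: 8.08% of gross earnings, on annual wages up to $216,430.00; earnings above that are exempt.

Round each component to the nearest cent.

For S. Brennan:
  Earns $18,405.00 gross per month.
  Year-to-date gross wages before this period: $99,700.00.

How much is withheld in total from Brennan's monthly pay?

$4,545.88

Provincial Income Tax: taxable = $18,405.00
  $678.64 + 24.78% × ($18,405.00 − $8,800.00) = $678.64 + 24.78% × $9,605.00 = $3,058.76
Disability Insurance: 8.08% × $18,405.00 = $1,487.12
Total: $3,058.76 + $1,487.12 = $4,545.88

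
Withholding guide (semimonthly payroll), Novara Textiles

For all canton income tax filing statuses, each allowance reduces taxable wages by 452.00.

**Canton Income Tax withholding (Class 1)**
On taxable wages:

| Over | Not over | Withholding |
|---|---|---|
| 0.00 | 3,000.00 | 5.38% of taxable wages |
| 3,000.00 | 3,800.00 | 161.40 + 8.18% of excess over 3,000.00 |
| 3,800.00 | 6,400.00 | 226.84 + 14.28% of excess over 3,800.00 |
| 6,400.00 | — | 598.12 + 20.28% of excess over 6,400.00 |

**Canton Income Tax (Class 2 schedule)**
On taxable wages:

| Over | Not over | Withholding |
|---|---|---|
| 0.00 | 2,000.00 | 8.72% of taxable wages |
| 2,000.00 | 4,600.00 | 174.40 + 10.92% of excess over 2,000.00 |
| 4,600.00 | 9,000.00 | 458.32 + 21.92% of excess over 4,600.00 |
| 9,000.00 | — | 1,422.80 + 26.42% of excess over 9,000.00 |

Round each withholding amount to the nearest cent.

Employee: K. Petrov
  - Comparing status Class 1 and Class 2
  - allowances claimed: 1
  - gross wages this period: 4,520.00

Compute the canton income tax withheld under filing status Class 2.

Canton Income Tax (Class 2): taxable = 4,520.00 − 1×452.00 = 4,068.00
  174.40 + 10.92% × (4,068.00 − 2,000.00) = 174.40 + 10.92% × 2,068.00 = 400.23

400.23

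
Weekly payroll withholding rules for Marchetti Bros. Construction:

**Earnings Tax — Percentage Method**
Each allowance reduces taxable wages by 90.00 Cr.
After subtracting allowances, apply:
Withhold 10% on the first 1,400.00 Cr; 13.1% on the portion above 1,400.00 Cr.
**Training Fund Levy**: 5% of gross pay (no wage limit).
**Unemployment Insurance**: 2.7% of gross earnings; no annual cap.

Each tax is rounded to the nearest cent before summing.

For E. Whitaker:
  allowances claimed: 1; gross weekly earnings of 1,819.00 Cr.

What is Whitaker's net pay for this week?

Earnings Tax: taxable = 1,819.00 Cr − 1×90.00 Cr = 1,729.00 Cr
  140.00 Cr + 13.1% × (1,729.00 Cr − 1,400.00 Cr) = 140.00 Cr + 13.1% × 329.00 Cr = 183.10 Cr
Training Fund Levy: 5% × 1,819.00 Cr = 90.95 Cr
Unemployment Insurance: 2.7% × 1,819.00 Cr = 49.11 Cr
Total withheld: 183.10 Cr + 90.95 Cr + 49.11 Cr = 323.16 Cr
Net pay: 1,819.00 Cr − 323.16 Cr = 1,495.84 Cr

1,495.84 Cr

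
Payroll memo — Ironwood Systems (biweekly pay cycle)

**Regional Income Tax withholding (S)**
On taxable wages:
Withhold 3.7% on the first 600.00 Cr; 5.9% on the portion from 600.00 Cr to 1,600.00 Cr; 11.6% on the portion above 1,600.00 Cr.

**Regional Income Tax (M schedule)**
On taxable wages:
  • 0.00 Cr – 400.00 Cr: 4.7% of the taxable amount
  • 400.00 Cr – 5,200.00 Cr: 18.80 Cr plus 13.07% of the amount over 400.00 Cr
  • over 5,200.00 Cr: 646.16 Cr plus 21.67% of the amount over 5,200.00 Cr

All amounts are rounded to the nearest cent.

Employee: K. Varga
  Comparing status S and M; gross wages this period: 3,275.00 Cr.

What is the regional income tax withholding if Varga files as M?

394.56 Cr

Regional Income Tax (M): taxable = 3,275.00 Cr
  18.80 Cr + 13.07% × (3,275.00 Cr − 400.00 Cr) = 18.80 Cr + 13.07% × 2,875.00 Cr = 394.56 Cr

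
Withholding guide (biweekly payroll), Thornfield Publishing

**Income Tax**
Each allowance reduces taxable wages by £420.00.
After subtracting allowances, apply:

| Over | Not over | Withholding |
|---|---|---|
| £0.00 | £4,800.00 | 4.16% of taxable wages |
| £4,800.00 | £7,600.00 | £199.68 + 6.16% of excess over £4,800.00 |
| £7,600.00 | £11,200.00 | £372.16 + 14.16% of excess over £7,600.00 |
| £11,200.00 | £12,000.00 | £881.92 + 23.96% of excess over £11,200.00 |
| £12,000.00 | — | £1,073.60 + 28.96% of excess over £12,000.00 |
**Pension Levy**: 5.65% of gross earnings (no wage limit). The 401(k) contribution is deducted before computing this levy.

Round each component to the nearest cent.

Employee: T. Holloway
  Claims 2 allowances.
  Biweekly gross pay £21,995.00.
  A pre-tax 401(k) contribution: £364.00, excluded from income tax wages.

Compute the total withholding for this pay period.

£4,841.62

Income Tax: taxable = £21,995.00 − £364.00 − 2×£420.00 = £20,791.00
  £1,073.60 + 28.96% × (£20,791.00 − £12,000.00) = £1,073.60 + 28.96% × £8,791.00 = £3,619.47
Pension Levy: 5.65% × £21,631.00 = £1,222.15
Total: £3,619.47 + £1,222.15 = £4,841.62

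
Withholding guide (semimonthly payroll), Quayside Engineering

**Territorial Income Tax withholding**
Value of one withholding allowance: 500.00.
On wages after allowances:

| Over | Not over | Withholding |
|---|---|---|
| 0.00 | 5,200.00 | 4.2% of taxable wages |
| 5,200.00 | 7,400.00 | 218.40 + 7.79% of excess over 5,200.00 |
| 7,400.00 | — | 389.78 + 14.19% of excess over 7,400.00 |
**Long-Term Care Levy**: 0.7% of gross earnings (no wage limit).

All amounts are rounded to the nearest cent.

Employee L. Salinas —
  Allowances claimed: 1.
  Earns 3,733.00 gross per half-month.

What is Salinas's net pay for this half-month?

Territorial Income Tax: taxable = 3,733.00 − 1×500.00 = 3,233.00
  4.2% × 3,233.00 = 135.79
Long-Term Care Levy: 0.7% × 3,733.00 = 26.13
Total withheld: 135.79 + 26.13 = 161.92
Net pay: 3,733.00 − 161.92 = 3,571.08

3,571.08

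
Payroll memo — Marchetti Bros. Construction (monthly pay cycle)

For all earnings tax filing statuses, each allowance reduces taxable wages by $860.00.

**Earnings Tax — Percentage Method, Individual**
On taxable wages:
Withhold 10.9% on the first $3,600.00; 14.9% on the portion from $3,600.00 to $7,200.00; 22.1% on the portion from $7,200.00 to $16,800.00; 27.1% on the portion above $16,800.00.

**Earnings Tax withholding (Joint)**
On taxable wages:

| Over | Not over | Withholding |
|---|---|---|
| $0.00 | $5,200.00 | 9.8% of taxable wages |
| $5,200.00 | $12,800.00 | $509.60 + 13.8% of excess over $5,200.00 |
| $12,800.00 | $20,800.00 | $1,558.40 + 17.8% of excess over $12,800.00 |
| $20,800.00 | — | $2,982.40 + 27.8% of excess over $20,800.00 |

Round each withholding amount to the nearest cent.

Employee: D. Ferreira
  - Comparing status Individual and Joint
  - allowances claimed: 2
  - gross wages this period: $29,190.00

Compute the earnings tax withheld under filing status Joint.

Earnings Tax (Joint): taxable = $29,190.00 − 2×$860.00 = $27,470.00
  $2,982.40 + 27.8% × ($27,470.00 − $20,800.00) = $2,982.40 + 27.8% × $6,670.00 = $4,836.66

$4,836.66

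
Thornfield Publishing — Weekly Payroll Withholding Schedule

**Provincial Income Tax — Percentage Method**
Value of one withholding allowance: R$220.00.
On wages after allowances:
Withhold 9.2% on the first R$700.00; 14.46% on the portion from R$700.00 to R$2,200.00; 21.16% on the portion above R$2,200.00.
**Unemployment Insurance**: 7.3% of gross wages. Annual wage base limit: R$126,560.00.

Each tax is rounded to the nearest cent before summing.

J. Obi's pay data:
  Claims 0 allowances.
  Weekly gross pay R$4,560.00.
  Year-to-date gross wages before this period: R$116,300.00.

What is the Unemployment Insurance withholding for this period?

R$332.88

Unemployment Insurance: 7.3% × R$4,560.00 = R$332.88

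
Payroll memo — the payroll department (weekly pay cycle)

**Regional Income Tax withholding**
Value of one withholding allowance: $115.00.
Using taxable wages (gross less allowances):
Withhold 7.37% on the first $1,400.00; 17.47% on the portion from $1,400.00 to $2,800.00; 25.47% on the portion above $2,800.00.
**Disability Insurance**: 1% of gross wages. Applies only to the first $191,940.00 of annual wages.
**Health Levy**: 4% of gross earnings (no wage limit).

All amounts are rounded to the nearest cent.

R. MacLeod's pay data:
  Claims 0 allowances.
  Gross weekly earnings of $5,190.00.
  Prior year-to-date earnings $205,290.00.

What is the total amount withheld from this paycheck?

Regional Income Tax: taxable = $5,190.00
  $347.76 + 25.47% × ($5,190.00 − $2,800.00) = $347.76 + 25.47% × $2,390.00 = $956.49
Disability Insurance: YTD $205,290.00 ≥ cap $191,940.00 → $0.00
Health Levy: 4% × $5,190.00 = $207.60
Total: $956.49 + $0.00 + $207.60 = $1,164.09

$1,164.09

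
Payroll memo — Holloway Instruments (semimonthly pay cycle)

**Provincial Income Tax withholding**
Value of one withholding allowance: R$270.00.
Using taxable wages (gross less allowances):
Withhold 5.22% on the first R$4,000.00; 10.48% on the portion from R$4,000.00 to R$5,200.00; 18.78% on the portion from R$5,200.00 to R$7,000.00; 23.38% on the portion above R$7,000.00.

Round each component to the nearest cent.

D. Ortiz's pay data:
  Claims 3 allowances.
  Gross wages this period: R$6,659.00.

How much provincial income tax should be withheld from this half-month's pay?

R$456.44

Provincial Income Tax: taxable = R$6,659.00 − 3×R$270.00 = R$5,849.00
  R$334.56 + 18.78% × (R$5,849.00 − R$5,200.00) = R$334.56 + 18.78% × R$649.00 = R$456.44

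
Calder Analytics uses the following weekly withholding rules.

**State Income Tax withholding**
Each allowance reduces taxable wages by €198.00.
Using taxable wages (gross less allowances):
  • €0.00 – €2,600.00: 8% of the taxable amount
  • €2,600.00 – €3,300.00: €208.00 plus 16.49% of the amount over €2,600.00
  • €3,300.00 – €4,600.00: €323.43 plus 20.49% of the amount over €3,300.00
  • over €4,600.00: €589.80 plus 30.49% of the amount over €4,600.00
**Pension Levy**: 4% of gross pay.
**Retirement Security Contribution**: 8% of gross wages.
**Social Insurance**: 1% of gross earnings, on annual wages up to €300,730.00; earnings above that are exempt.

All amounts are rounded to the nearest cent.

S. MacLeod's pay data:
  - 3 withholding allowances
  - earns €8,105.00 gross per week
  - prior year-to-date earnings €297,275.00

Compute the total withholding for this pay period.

State Income Tax: taxable = €8,105.00 − 3×€198.00 = €7,511.00
  €589.80 + 30.49% × (€7,511.00 − €4,600.00) = €589.80 + 30.49% × €2,911.00 = €1,477.36
Pension Levy: 4% × €8,105.00 = €324.20
Retirement Security Contribution: 8% × €8,105.00 = €648.40
Social Insurance: cap €300,730.00 − YTD €297,275.00 = €3,455.00 subject; 1% × €3,455.00 = €34.55
Total: €1,477.36 + €324.20 + €648.40 + €34.55 = €2,484.51

€2,484.51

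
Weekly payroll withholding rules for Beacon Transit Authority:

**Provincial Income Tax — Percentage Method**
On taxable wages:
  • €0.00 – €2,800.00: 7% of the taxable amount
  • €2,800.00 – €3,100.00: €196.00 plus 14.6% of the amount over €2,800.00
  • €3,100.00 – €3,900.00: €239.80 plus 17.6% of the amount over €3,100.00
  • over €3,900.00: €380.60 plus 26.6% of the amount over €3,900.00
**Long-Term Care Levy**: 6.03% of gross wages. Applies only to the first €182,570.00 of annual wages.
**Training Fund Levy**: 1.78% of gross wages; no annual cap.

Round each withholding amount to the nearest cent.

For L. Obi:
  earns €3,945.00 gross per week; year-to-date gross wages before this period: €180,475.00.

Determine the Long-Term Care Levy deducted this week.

€126.33

Long-Term Care Levy: cap €182,570.00 − YTD €180,475.00 = €2,095.00 subject; 6.03% × €2,095.00 = €126.33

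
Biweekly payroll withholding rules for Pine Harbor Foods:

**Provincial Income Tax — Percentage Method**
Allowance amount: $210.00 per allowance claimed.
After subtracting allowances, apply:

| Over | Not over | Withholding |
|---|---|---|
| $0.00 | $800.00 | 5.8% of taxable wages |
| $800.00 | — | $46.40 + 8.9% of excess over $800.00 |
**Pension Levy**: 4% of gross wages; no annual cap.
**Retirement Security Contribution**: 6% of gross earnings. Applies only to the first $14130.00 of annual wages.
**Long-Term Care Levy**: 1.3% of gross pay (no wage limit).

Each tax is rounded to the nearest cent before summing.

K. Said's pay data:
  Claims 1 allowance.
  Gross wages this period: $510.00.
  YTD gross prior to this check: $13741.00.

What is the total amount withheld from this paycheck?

Provincial Income Tax: taxable = $510.00 − 1×$210.00 = $300.00
  5.8% × $300.00 = $17.40
Pension Levy: 4% × $510.00 = $20.40
Retirement Security Contribution: cap $14130.00 − YTD $13741.00 = $389.00 subject; 6% × $389.00 = $23.34
Long-Term Care Levy: 1.3% × $510.00 = $6.63
Total: $17.40 + $20.40 + $23.34 + $6.63 = $67.77

$67.77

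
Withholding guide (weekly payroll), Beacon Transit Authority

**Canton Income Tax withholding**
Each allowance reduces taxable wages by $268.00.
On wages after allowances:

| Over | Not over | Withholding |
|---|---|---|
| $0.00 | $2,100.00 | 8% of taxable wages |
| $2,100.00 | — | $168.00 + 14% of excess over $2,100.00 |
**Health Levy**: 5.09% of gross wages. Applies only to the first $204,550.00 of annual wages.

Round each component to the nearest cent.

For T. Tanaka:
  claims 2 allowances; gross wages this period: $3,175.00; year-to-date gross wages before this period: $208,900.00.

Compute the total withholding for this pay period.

$243.46

Canton Income Tax: taxable = $3,175.00 − 2×$268.00 = $2,639.00
  $168.00 + 14% × ($2,639.00 − $2,100.00) = $168.00 + 14% × $539.00 = $243.46
Health Levy: YTD $208,900.00 ≥ cap $204,550.00 → $0.00
Total: $243.46 + $0.00 = $243.46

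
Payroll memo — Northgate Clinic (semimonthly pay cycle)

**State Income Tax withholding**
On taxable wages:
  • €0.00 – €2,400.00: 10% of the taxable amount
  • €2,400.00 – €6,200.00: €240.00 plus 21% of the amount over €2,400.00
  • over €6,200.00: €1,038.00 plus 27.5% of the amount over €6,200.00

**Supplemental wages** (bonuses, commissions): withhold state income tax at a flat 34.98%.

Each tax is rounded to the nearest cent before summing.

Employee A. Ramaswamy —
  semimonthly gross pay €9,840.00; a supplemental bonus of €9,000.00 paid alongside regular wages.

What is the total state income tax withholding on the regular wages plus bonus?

State Income Tax: taxable = €9,840.00
  €1,038.00 + 27.5% × (€9,840.00 − €6,200.00) = €1,038.00 + 27.5% × €3,640.00 = €2,039.00
Supplemental (34.98% flat on bonus): 34.98% × €9,000.00 = €3,148.20
Total state income tax: €2,039.00 + €3,148.20 = €5,187.20

€5,187.20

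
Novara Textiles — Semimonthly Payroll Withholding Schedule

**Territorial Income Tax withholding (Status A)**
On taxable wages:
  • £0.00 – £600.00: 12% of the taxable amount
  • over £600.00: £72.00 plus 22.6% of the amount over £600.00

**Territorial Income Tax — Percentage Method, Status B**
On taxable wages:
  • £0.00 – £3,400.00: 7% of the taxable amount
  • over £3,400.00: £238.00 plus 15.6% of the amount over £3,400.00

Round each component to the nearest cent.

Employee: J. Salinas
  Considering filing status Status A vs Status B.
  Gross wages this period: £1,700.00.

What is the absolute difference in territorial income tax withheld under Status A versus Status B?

Territorial Income Tax (Status A): taxable = £1,700.00
  £72.00 + 22.6% × (£1,700.00 − £600.00) = £72.00 + 22.6% × £1,100.00 = £320.60
Territorial Income Tax (Status B): taxable = £1,700.00
  7% × £1,700.00 = £119.00
Difference: |£320.60 − £119.00| = £201.60 (higher under Status A)

£201.60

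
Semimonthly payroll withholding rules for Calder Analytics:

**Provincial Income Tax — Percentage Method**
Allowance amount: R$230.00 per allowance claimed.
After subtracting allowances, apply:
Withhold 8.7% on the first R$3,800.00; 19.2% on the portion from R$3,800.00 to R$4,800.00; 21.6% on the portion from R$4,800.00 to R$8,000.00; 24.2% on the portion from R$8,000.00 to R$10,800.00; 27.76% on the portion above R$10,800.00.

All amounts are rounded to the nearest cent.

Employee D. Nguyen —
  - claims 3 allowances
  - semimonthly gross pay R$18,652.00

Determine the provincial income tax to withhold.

Provincial Income Tax: taxable = R$18,652.00 − 3×R$230.00 = R$17,962.00
  R$1,891.40 + 27.76% × (R$17,962.00 − R$10,800.00) = R$1,891.40 + 27.76% × R$7,162.00 = R$3,879.57

R$3,879.57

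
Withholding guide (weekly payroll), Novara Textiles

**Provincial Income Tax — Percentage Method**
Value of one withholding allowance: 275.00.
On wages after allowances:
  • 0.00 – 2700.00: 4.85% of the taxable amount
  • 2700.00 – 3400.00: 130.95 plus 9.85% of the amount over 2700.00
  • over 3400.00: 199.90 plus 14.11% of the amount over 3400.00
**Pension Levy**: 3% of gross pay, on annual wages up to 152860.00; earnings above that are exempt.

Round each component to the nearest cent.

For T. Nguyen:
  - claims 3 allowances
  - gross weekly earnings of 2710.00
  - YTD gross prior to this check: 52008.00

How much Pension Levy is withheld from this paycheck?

Pension Levy: 3% × 2710.00 = 81.30

81.30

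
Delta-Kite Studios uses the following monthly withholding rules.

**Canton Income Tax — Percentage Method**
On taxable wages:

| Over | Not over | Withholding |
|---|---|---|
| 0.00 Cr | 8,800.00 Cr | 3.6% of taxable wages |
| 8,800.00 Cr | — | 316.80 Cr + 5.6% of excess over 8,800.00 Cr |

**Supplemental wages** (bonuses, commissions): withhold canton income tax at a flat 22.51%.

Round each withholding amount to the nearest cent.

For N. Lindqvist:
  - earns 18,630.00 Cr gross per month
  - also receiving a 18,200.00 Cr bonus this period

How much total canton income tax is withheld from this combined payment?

Canton Income Tax: taxable = 18,630.00 Cr
  316.80 Cr + 5.6% × (18,630.00 Cr − 8,800.00 Cr) = 316.80 Cr + 5.6% × 9,830.00 Cr = 867.28 Cr
Supplemental (22.51% flat on bonus): 22.51% × 18,200.00 Cr = 4,096.82 Cr
Total canton income tax: 867.28 Cr + 4,096.82 Cr = 4,964.10 Cr

4,964.10 Cr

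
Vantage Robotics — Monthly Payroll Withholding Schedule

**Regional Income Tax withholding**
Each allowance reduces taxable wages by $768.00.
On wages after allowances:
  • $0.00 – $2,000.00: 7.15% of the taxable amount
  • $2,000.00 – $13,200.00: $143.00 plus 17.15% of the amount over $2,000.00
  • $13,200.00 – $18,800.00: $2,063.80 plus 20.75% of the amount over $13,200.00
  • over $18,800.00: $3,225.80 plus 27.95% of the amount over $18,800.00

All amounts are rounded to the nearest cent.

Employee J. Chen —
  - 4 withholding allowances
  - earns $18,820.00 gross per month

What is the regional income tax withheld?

$2,592.51

Regional Income Tax: taxable = $18,820.00 − 4×$768.00 = $15,748.00
  $2,063.80 + 20.75% × ($15,748.00 − $13,200.00) = $2,063.80 + 20.75% × $2,548.00 = $2,592.51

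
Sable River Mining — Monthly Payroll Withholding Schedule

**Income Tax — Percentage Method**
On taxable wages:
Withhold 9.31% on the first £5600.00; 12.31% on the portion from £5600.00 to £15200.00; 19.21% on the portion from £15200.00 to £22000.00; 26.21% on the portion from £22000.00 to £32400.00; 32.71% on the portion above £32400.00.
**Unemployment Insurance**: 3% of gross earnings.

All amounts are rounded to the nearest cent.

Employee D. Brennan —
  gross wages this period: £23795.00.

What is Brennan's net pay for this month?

£19601.28

Income Tax: taxable = £23795.00
  £3009.40 + 26.21% × (£23795.00 − £22000.00) = £3009.40 + 26.21% × £1795.00 = £3479.87
Unemployment Insurance: 3% × £23795.00 = £713.85
Total withheld: £3479.87 + £713.85 = £4193.72
Net pay: £23795.00 − £4193.72 = £19601.28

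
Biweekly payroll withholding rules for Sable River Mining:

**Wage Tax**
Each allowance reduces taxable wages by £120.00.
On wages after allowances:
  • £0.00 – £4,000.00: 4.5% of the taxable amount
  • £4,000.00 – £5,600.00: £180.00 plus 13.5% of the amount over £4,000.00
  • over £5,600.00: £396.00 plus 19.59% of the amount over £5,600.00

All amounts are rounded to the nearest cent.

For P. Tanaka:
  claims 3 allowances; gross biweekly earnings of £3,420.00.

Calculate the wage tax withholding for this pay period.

Wage Tax: taxable = £3,420.00 − 3×£120.00 = £3,060.00
  4.5% × £3,060.00 = £137.70

£137.70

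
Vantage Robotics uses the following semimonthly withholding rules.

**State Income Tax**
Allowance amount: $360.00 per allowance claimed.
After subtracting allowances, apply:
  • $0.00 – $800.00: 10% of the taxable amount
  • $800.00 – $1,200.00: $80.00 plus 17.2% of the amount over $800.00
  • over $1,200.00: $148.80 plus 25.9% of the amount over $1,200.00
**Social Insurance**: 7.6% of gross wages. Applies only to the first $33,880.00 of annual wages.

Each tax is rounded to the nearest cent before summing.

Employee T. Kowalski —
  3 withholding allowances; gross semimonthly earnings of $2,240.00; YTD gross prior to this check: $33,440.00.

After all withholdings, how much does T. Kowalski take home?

$2,064.64

State Income Tax: taxable = $2,240.00 − 3×$360.00 = $1,160.00
  $80.00 + 17.2% × ($1,160.00 − $800.00) = $80.00 + 17.2% × $360.00 = $141.92
Social Insurance: cap $33,880.00 − YTD $33,440.00 = $440.00 subject; 7.6% × $440.00 = $33.44
Total withheld: $141.92 + $33.44 = $175.36
Net pay: $2,240.00 − $175.36 = $2,064.64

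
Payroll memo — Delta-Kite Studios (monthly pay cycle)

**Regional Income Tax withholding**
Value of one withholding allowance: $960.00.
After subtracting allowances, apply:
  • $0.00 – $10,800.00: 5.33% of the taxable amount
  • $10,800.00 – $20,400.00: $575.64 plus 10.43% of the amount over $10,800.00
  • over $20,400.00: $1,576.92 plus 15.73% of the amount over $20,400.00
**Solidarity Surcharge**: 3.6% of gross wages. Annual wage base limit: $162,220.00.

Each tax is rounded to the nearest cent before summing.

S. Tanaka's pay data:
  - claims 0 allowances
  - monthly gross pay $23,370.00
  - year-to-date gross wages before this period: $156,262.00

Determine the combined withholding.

Regional Income Tax: taxable = $23,370.00
  $1,576.92 + 15.73% × ($23,370.00 − $20,400.00) = $1,576.92 + 15.73% × $2,970.00 = $2,044.10
Solidarity Surcharge: cap $162,220.00 − YTD $156,262.00 = $5,958.00 subject; 3.6% × $5,958.00 = $214.49
Total: $2,044.10 + $214.49 = $2,258.59

$2,258.59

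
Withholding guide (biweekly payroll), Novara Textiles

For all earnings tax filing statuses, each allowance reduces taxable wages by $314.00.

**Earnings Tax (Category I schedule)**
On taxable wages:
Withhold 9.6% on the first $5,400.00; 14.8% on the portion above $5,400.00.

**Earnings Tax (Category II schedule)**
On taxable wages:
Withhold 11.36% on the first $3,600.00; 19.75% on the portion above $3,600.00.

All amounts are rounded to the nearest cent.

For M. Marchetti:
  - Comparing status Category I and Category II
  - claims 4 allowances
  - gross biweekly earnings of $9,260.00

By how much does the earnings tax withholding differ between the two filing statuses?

Earnings Tax (Category I): taxable = $9,260.00 − 4×$314.00 = $8,004.00
  $518.40 + 14.8% × ($8,004.00 − $5,400.00) = $518.40 + 14.8% × $2,604.00 = $903.79
Earnings Tax (Category II): taxable = $9,260.00 − 4×$314.00 = $8,004.00
  $408.96 + 19.75% × ($8,004.00 − $3,600.00) = $408.96 + 19.75% × $4,404.00 = $1,278.75
Difference: |$903.79 − $1,278.75| = $374.96 (higher under Category II)

$374.96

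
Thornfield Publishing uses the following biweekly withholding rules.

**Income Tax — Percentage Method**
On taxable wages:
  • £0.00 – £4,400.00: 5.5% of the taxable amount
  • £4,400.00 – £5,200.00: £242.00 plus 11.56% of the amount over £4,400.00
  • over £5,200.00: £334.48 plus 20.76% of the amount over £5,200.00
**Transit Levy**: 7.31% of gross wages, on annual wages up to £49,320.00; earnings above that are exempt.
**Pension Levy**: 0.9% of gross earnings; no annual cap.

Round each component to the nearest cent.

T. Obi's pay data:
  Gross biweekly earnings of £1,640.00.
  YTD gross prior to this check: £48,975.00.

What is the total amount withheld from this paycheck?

Income Tax: taxable = £1,640.00
  5.5% × £1,640.00 = £90.20
Transit Levy: cap £49,320.00 − YTD £48,975.00 = £345.00 subject; 7.31% × £345.00 = £25.22
Pension Levy: 0.9% × £1,640.00 = £14.76
Total: £90.20 + £25.22 + £14.76 = £130.18

£130.18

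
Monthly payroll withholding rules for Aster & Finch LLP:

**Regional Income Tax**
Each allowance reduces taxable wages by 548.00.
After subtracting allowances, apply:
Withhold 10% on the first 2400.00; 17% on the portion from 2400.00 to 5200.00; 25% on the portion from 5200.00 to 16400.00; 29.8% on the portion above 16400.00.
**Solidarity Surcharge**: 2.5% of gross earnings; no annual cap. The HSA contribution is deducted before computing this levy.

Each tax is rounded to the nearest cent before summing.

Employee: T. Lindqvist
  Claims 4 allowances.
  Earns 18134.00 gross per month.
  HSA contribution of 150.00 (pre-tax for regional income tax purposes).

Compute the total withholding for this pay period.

3813.60

Regional Income Tax: taxable = 18134.00 − 150.00 − 4×548.00 = 15792.00
  716.00 + 25% × (15792.00 − 5200.00) = 716.00 + 25% × 10592.00 = 3364.00
Solidarity Surcharge: 2.5% × 17984.00 = 449.60
Total: 3364.00 + 449.60 = 3813.60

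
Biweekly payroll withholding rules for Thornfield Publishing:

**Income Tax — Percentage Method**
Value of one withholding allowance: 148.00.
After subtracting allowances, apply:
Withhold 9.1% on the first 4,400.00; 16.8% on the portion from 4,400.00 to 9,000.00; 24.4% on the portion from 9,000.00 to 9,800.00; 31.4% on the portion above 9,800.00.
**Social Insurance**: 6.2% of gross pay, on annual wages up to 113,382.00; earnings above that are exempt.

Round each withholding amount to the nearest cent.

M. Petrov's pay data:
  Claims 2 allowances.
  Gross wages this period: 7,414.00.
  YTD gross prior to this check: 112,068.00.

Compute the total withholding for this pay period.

938.49

Income Tax: taxable = 7,414.00 − 2×148.00 = 7,118.00
  400.40 + 16.8% × (7,118.00 − 4,400.00) = 400.40 + 16.8% × 2,718.00 = 857.02
Social Insurance: cap 113,382.00 − YTD 112,068.00 = 1,314.00 subject; 6.2% × 1,314.00 = 81.47
Total: 857.02 + 81.47 = 938.49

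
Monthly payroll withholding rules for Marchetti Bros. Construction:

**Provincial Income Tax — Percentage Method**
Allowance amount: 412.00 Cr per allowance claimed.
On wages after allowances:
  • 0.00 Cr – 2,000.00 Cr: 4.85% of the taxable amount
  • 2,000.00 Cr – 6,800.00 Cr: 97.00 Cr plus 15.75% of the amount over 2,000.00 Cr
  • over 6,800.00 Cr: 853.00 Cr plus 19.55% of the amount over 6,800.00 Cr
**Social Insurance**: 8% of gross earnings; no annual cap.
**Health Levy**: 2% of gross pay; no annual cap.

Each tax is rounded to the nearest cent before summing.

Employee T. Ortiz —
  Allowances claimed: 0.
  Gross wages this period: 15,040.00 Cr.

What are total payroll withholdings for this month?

Provincial Income Tax: taxable = 15,040.00 Cr
  853.00 Cr + 19.55% × (15,040.00 Cr − 6,800.00 Cr) = 853.00 Cr + 19.55% × 8,240.00 Cr = 2,463.92 Cr
Social Insurance: 8% × 15,040.00 Cr = 1,203.20 Cr
Health Levy: 2% × 15,040.00 Cr = 300.80 Cr
Total: 2,463.92 Cr + 1,203.20 Cr + 300.80 Cr = 3,967.92 Cr

3,967.92 Cr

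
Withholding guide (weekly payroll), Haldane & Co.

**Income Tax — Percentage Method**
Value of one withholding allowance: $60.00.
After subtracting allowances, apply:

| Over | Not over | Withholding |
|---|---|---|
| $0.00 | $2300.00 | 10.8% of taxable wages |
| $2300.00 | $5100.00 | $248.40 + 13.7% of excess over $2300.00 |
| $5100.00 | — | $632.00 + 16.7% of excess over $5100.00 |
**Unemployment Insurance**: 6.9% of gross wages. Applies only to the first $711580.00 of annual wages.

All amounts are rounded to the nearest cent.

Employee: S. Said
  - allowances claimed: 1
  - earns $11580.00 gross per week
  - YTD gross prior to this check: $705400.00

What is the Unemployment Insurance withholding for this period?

$426.42

Unemployment Insurance: cap $711580.00 − YTD $705400.00 = $6180.00 subject; 6.9% × $6180.00 = $426.42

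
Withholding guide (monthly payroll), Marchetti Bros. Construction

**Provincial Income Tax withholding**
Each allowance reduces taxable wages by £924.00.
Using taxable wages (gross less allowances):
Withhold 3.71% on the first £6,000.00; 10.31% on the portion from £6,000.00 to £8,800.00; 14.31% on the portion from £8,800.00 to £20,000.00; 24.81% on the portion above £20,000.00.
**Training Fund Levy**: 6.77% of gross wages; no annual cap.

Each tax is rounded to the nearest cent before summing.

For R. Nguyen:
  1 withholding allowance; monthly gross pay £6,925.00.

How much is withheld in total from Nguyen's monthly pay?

£691.52

Provincial Income Tax: taxable = £6,925.00 − 1×£924.00 = £6,001.00
  £222.60 + 10.31% × (£6,001.00 − £6,000.00) = £222.60 + 10.31% × £1.00 = £222.70
Training Fund Levy: 6.77% × £6,925.00 = £468.82
Total: £222.70 + £468.82 = £691.52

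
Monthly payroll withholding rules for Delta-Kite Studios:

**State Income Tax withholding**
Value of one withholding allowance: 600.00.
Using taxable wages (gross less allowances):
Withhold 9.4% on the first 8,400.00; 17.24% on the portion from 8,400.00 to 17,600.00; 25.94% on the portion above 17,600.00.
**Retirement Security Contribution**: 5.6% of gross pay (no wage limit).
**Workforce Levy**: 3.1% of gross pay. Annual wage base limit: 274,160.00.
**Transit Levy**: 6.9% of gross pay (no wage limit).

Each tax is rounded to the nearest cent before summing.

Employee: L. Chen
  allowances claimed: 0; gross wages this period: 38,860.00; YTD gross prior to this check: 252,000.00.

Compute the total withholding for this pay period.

State Income Tax: taxable = 38,860.00
  2,375.68 + 25.94% × (38,860.00 − 17,600.00) = 2,375.68 + 25.94% × 21,260.00 = 7,890.52
Retirement Security Contribution: 5.6% × 38,860.00 = 2,176.16
Workforce Levy: cap 274,160.00 − YTD 252,000.00 = 22,160.00 subject; 3.1% × 22,160.00 = 686.96
Transit Levy: 6.9% × 38,860.00 = 2,681.34
Total: 7,890.52 + 2,176.16 + 686.96 + 2,681.34 = 13,434.98

13,434.98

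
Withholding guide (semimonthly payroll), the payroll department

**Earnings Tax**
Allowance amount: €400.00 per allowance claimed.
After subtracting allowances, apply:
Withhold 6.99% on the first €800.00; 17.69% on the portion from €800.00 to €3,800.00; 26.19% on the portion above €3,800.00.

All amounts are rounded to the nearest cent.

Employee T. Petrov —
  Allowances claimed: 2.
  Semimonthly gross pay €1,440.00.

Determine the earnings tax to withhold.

Earnings Tax: taxable = €1,440.00 − 2×€400.00 = €640.00
  6.99% × €640.00 = €44.74

€44.74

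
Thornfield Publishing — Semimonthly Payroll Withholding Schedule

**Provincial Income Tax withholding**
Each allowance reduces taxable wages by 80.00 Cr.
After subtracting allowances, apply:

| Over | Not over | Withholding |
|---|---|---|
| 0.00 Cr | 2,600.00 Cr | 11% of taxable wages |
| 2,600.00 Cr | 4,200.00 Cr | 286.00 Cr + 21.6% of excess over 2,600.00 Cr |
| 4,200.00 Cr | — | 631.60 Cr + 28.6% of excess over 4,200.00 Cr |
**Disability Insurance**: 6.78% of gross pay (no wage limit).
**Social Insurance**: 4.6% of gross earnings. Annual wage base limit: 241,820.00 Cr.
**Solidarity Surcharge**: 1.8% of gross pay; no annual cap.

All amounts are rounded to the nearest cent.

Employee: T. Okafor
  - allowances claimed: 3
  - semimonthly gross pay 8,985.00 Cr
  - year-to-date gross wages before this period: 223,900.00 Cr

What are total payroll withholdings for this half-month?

3,115.69 Cr

Provincial Income Tax: taxable = 8,985.00 Cr − 3×80.00 Cr = 8,745.00 Cr
  631.60 Cr + 28.6% × (8,745.00 Cr − 4,200.00 Cr) = 631.60 Cr + 28.6% × 4,545.00 Cr = 1,931.47 Cr
Disability Insurance: 6.78% × 8,985.00 Cr = 609.18 Cr
Social Insurance: 4.6% × 8,985.00 Cr = 413.31 Cr
Solidarity Surcharge: 1.8% × 8,985.00 Cr = 161.73 Cr
Total: 1,931.47 Cr + 609.18 Cr + 413.31 Cr + 161.73 Cr = 3,115.69 Cr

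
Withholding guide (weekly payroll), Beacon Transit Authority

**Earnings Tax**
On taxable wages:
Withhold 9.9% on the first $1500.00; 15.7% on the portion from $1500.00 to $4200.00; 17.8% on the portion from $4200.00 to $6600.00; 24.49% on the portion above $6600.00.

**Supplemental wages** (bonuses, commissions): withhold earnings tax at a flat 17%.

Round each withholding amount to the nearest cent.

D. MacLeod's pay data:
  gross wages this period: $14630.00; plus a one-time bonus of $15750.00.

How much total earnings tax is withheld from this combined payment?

Earnings Tax: taxable = $14630.00
  $999.60 + 24.49% × ($14630.00 − $6600.00) = $999.60 + 24.49% × $8030.00 = $2966.15
Supplemental (17% flat on bonus): 17% × $15750.00 = $2677.50
Total earnings tax: $2966.15 + $2677.50 = $5643.65

$5643.65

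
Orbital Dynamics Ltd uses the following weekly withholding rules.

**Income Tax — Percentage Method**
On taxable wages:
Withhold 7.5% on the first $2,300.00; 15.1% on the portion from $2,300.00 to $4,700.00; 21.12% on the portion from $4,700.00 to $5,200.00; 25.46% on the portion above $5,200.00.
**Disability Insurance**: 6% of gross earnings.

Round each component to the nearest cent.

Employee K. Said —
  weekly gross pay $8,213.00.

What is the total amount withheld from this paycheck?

$1,900.39

Income Tax: taxable = $8,213.00
  $640.50 + 25.46% × ($8,213.00 − $5,200.00) = $640.50 + 25.46% × $3,013.00 = $1,407.61
Disability Insurance: 6% × $8,213.00 = $492.78
Total: $1,407.61 + $492.78 = $1,900.39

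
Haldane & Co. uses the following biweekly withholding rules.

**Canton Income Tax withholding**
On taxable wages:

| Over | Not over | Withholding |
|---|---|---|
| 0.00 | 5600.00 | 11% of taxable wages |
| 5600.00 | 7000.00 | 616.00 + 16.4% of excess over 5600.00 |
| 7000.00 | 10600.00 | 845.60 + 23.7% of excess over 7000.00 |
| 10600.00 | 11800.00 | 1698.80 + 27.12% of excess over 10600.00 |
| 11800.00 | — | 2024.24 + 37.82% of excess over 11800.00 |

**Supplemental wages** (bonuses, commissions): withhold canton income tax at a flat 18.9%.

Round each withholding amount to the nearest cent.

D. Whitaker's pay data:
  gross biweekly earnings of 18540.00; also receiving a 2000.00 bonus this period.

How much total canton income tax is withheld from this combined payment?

4951.31

Canton Income Tax: taxable = 18540.00
  2024.24 + 37.82% × (18540.00 − 11800.00) = 2024.24 + 37.82% × 6740.00 = 4573.31
Supplemental (18.9% flat on bonus): 18.9% × 2000.00 = 378.00
Total canton income tax: 4573.31 + 378.00 = 4951.31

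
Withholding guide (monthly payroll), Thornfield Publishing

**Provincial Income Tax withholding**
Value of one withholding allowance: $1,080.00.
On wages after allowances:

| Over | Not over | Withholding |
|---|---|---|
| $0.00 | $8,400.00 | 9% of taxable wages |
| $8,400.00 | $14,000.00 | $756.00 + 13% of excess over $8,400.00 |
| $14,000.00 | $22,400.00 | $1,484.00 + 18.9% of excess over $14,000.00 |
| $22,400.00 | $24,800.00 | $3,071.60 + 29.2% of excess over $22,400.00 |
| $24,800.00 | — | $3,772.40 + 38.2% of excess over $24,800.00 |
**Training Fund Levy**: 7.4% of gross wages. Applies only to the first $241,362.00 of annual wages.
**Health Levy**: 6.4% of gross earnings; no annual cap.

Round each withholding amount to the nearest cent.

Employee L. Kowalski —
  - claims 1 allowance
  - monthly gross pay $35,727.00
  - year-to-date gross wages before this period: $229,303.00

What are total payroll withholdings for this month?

Provincial Income Tax: taxable = $35,727.00 − 1×$1,080.00 = $34,647.00
  $3,772.40 + 38.2% × ($34,647.00 − $24,800.00) = $3,772.40 + 38.2% × $9,847.00 = $7,533.95
Training Fund Levy: cap $241,362.00 − YTD $229,303.00 = $12,059.00 subject; 7.4% × $12,059.00 = $892.37
Health Levy: 6.4% × $35,727.00 = $2,286.53
Total: $7,533.95 + $892.37 + $2,286.53 = $10,712.85

$10,712.85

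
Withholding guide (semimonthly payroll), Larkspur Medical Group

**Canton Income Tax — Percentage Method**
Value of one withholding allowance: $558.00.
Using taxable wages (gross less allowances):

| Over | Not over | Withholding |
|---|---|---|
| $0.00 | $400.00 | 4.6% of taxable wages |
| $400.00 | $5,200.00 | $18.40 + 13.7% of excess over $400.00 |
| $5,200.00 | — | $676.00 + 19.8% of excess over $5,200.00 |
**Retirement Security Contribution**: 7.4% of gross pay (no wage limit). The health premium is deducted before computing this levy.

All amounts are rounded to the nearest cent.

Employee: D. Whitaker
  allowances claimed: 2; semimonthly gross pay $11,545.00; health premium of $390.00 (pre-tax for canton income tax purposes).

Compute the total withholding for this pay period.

Canton Income Tax: taxable = $11,545.00 − $390.00 − 2×$558.00 = $10,039.00
  $676.00 + 19.8% × ($10,039.00 − $5,200.00) = $676.00 + 19.8% × $4,839.00 = $1,634.12
Retirement Security Contribution: 7.4% × $11,155.00 = $825.47
Total: $1,634.12 + $825.47 = $2,459.59

$2,459.59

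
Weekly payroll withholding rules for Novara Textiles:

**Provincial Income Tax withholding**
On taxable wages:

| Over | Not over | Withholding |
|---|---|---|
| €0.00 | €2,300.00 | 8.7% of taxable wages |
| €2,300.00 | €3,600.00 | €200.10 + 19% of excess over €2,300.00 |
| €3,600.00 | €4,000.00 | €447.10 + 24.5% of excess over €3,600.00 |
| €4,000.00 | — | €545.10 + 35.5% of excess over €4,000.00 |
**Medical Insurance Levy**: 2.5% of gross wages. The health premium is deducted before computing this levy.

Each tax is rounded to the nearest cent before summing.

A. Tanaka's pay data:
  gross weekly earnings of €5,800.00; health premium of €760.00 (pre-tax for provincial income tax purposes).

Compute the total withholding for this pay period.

Provincial Income Tax: taxable = €5,800.00 − €760.00 = €5,040.00
  €545.10 + 35.5% × (€5,040.00 − €4,000.00) = €545.10 + 35.5% × €1,040.00 = €914.30
Medical Insurance Levy: 2.5% × €5,040.00 = €126.00
Total: €914.30 + €126.00 = €1,040.30

€1,040.30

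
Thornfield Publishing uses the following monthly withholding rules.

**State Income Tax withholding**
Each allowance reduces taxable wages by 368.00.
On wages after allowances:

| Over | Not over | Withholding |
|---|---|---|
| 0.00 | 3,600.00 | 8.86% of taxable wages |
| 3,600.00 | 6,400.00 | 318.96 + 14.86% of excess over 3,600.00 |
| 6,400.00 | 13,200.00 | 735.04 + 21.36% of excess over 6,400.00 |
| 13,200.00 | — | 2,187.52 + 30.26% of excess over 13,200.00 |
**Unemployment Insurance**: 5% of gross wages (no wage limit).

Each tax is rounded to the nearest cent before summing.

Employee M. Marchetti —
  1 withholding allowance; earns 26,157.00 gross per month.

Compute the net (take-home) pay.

State Income Tax: taxable = 26,157.00 − 1×368.00 = 25,789.00
  2,187.52 + 30.26% × (25,789.00 − 13,200.00) = 2,187.52 + 30.26% × 12,589.00 = 5,996.95
Unemployment Insurance: 5% × 26,157.00 = 1,307.85
Total withheld: 5,996.95 + 1,307.85 = 7,304.80
Net pay: 26,157.00 − 7,304.80 = 18,852.20

18,852.20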